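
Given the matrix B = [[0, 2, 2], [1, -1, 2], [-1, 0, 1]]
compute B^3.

B^2 = [[0, -2, 6], [-3, 3, 2], [-1, -2, -1]]
B^3 = [[-8, 2, 2], [1, -9, 2], [-1, 0, -7]]

[[-8, 2, 2], [1, -9, 2], [-1, 0, -7]]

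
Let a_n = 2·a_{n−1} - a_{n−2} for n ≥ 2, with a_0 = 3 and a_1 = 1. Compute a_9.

-15

With companion matrix M = [[2, -1], [1, 0]], [a_n, a_{n−1}]ᵀ = M·[a_{n−1}, a_{n−2}]ᵀ, so [a_9, a_8]ᵀ = M⁸·[a_1, a_0]ᵀ.
M⁸ = [[9, -8], [8, -7]], giving [a_9, a_8]ᵀ = [[-15], [-13]].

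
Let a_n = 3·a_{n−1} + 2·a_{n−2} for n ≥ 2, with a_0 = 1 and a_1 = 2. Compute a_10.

With companion matrix T = [[3, 2], [1, 0]], [a_n, a_{n−1}]ᵀ = T·[a_{n−1}, a_{n−2}]ᵀ, so [a_10, a_9]ᵀ = T⁹·[a_1, a_0]ᵀ.
T⁹ = [[79647, 44726], [22363, 12558]], giving [a_10, a_9]ᵀ = [[204020], [57284]].

204020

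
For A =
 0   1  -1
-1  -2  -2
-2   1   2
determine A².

[[1, -3, -4], [6, 1, 1], [-5, -2, 4]]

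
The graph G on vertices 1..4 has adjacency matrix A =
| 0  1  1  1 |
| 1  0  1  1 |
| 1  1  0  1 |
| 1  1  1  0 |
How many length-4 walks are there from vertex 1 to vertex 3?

20

The number of length-4 walks from vertex 1 to vertex 3 is entry (1,3) of A⁴, where A is the adjacency matrix.
A² = [[3, 2, 2, 2], [2, 3, 2, 2], [2, 2, 3, 2], [2, 2, 2, 3]]
A³ = [[6, 7, 7, 7], [7, 6, 7, 7], [7, 7, 6, 7], [7, 7, 7, 6]]
A⁴ = [[21, 20, 20, 20], [20, 21, 20, 20], [20, 20, 21, 20], [20, 20, 20, 21]]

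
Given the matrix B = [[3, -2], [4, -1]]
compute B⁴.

[[-31, 24], [-48, 17]]

B² = [[1, -4], [8, -7]]
B³ = [[-13, 2], [-4, -9]]
B⁴ = [[-31, 24], [-48, 17]]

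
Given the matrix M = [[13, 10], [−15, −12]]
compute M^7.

[[6817, 4630], [−6945, −4758]]

tr M = 1 and det M = −6, so the characteristic polynomial is λ² − (1)λ + (−6) with roots −2 and 3.
Eigenvectors give P = [[−2, −1], [3, 1]] with P⁻¹ = [[1, 1], [−3, −2]], and M = P·diag(−2, 3)·P⁻¹.
Then M^7 = P·diag(−128, 2187)·P⁻¹ = [[256, −2187], [−384, 2187]] · [[1, 1], [−3, −2]] = [[6817, 4630], [−6945, −4758]].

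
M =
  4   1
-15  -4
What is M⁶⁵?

[[4, 1], [-15, -4]]

M² = I (check: tr M = 0 and det M = -1), so M⁶⁵ = M since 65 is odd.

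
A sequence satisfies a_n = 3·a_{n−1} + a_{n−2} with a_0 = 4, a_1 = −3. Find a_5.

−195

With companion matrix Q = [[3, 1], [1, 0]], [a_n, a_{n−1}]ᵀ = Q·[a_{n−1}, a_{n−2}]ᵀ, so [a_5, a_4]ᵀ = Q⁴·[a_1, a_0]ᵀ.
Q⁴ = [[109, 33], [33, 10]], giving [a_5, a_4]ᵀ = [[−195], [−59]].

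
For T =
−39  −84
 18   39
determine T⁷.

tr T = 0 and det T = −9, so the characteristic polynomial is λ² − (0)λ + (−9) with roots 3 and −3.
Eigenvectors give P = [[−2, 7], [1, −3]] with P⁻¹ = [[3, 7], [1, 2]], and T = P·diag(3, −3)·P⁻¹.
Then T⁷ = P·diag(2187, −2187)·P⁻¹ = [[−4374, −15309], [2187, 6561]] · [[3, 7], [1, 2]] = [[−28431, −61236], [13122, 28431]].

[[−28431, −61236], [13122, 28431]]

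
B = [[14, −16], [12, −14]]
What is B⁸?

[[256, 0], [0, 256]]

tr B = 0 and det B = −4, so the characteristic polynomial is λ² − (0)λ + (−4) with roots 2 and −2.
Eigenvectors give P = [[4, 1], [3, 1]] with P⁻¹ = [[1, −1], [−3, 4]], and B = P·diag(2, −2)·P⁻¹.
Then B⁸ = P·diag(256, 256)·P⁻¹ = [[1024, 256], [768, 256]] · [[1, −1], [−3, 4]] = [[256, 0], [0, 256]].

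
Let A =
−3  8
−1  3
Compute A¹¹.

A² = I (check: tr A = 0 and det A = −1), so A¹¹ = A since 11 is odd.

[[−3, 8], [−1, 3]]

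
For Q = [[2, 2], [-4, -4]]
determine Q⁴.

Q² = [[-4, -4], [8, 8]]
Q³ = [[8, 8], [-16, -16]]
Q⁴ = [[-16, -16], [32, 32]]

[[-16, -16], [32, 32]]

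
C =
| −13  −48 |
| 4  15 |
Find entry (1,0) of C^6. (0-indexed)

tr C = 2 and det C = −3, so the characteristic polynomial is λ² − (2)λ + (−3) with roots 3 and −1.
Eigenvectors give P = [[−3, 4], [1, −1]] with P⁻¹ = [[1, 4], [1, 3]], and C = P·diag(3, −1)·P⁻¹.
Then C^6 = P·diag(729, 1)·P⁻¹ = [[−2187, 4], [729, −1]] · [[1, 4], [1, 3]] = [[−2183, −8736], [728, 2913]].

728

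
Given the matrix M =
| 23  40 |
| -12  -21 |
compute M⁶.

[[4369, 7280], [-2184, -3639]]

tr M = 2 and det M = -3, so the characteristic polynomial is λ² − (2)λ + (-3) with roots -1 and 3.
Eigenvectors give P = [[-5, -2], [3, 1]] with P⁻¹ = [[1, 2], [-3, -5]], and M = P·diag(-1, 3)·P⁻¹.
Then M⁶ = P·diag(1, 729)·P⁻¹ = [[-5, -1458], [3, 729]] · [[1, 2], [-3, -5]] = [[4369, 7280], [-2184, -3639]].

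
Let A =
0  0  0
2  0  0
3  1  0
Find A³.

A is strictly triangular, hence nilpotent: A³ = 0, so A³ = 0.

[[0, 0, 0], [0, 0, 0], [0, 0, 0]]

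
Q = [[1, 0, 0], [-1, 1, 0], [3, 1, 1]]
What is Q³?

[[1, 0, 0], [-3, 1, 0], [6, 3, 1]]

Q = I + N where N = [[0, 0, 0], [-1, 0, 0], [3, 1, 0]] is strictly lower-triangular, so N³ = 0.
(I + N)³ = I + 3·N + 3·N² = [[1, 0, 0], [-3, 1, 0], [6, 3, 1]].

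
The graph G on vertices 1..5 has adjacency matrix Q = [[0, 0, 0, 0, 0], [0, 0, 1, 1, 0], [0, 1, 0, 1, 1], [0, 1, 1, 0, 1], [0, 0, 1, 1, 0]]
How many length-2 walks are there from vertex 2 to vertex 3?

1

The number of length-2 walks from vertex 2 to vertex 3 is entry (2,3) of Q^2, where Q is the adjacency matrix.
Q^2 = [[0, 0, 0, 0, 0], [0, 2, 1, 1, 2], [0, 1, 3, 2, 1], [0, 1, 2, 3, 1], [0, 2, 1, 1, 2]]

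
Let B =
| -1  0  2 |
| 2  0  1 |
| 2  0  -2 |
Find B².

[[5, 0, -6], [0, 0, 2], [-6, 0, 8]]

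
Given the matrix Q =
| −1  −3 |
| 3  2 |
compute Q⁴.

Q² = [[−8, −3], [3, −5]]
Q³ = [[−1, 18], [−18, −19]]
Q⁴ = [[55, 39], [−39, 16]]

[[55, 39], [−39, 16]]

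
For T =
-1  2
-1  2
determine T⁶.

T² = T (a projection; rank 1, trace 1), so T⁶ = T.

[[-1, 2], [-1, 2]]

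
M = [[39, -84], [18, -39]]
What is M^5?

[[3159, -6804], [1458, -3159]]

tr M = 0 and det M = -9, so the characteristic polynomial is λ² − (0)λ + (-9) with roots -3 and 3.
Eigenvectors give P = [[2, 7], [1, 3]] with P⁻¹ = [[-3, 7], [1, -2]], and M = P·diag(-3, 3)·P⁻¹.
Then M^5 = P·diag(-243, 243)·P⁻¹ = [[-486, 1701], [-243, 729]] · [[-3, 7], [1, -2]] = [[3159, -6804], [1458, -3159]].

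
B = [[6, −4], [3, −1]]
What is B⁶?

[[2724, −2660], [1995, −1931]]

tr B = 5 and det B = 6, so the characteristic polynomial is λ² − (5)λ + (6) with roots 3 and 2.
Eigenvectors give P = [[4, 1], [3, 1]] with P⁻¹ = [[1, −1], [−3, 4]], and B = P·diag(3, 2)·P⁻¹.
Then B⁶ = P·diag(729, 64)·P⁻¹ = [[2916, 64], [2187, 64]] · [[1, −1], [−3, 4]] = [[2724, −2660], [1995, −1931]].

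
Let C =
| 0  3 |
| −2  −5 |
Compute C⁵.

tr C = −5 and det C = 6, so the characteristic polynomial is λ² − (−5)λ + (6) with roots −3 and −2.
Eigenvectors give P = [[−1, 3], [1, −2]] with P⁻¹ = [[2, 3], [1, 1]], and C = P·diag(−3, −2)·P⁻¹.
Then C⁵ = P·diag(−243, −32)·P⁻¹ = [[243, −96], [−243, 64]] · [[2, 3], [1, 1]] = [[390, 633], [−422, −665]].

[[390, 633], [−422, −665]]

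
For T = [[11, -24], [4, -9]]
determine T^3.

tr T = 2 and det T = -3, so the characteristic polynomial is λ² − (2)λ + (-3) with roots 3 and -1.
Eigenvectors give P = [[3, -2], [1, -1]] with P⁻¹ = [[1, -2], [1, -3]], and T = P·diag(3, -1)·P⁻¹.
Then T^3 = P·diag(27, -1)·P⁻¹ = [[81, 2], [27, 1]] · [[1, -2], [1, -3]] = [[83, -168], [28, -57]].

[[83, -168], [28, -57]]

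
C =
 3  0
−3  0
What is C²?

[[9, 0], [−9, 0]]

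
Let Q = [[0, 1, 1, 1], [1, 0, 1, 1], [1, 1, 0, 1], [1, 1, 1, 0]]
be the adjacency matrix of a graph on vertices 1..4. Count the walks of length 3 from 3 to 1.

7

The number of length-3 walks from vertex 3 to vertex 1 is entry (3,1) of Q³, where Q is the adjacency matrix.
Q² = [[3, 2, 2, 2], [2, 3, 2, 2], [2, 2, 3, 2], [2, 2, 2, 3]]
Q³ = [[6, 7, 7, 7], [7, 6, 7, 7], [7, 7, 6, 7], [7, 7, 7, 6]]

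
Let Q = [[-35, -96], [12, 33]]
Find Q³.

tr Q = -2 and det Q = -3, so the characteristic polynomial is λ² − (-2)λ + (-3) with roots 1 and -3.
Eigenvectors give P = [[-8, -3], [3, 1]] with P⁻¹ = [[1, 3], [-3, -8]], and Q = P·diag(1, -3)·P⁻¹.
Then Q³ = P·diag(1, -27)·P⁻¹ = [[-8, 81], [3, -27]] · [[1, 3], [-3, -8]] = [[-251, -672], [84, 225]].

[[-251, -672], [84, 225]]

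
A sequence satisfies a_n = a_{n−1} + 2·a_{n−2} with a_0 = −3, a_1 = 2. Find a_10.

With companion matrix C = [[1, 2], [1, 0]], [a_n, a_{n−1}]ᵀ = C·[a_{n−1}, a_{n−2}]ᵀ, so [a_10, a_9]ᵀ = C⁹·[a_1, a_0]ᵀ.
C⁹ = [[341, 342], [171, 170]], giving [a_10, a_9]ᵀ = [[−344], [−168]].

−344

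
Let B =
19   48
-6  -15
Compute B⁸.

[[59041, 157440], [-19680, -52479]]

tr B = 4 and det B = 3, so the characteristic polynomial is λ² − (4)λ + (3) with roots 1 and 3.
Eigenvectors give P = [[-8, 3], [3, -1]] with P⁻¹ = [[1, 3], [3, 8]], and B = P·diag(1, 3)·P⁻¹.
Then B⁸ = P·diag(1, 6561)·P⁻¹ = [[-8, 19683], [3, -6561]] · [[1, 3], [3, 8]] = [[59041, 157440], [-19680, -52479]].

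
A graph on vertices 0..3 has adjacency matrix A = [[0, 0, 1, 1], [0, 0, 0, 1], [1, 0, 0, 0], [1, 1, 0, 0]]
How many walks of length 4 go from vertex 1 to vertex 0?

The number of length-4 walks from vertex 1 to vertex 0 is entry (1,0) of A⁴, where A is the adjacency matrix.
A² = [[2, 1, 0, 0], [1, 1, 0, 0], [0, 0, 1, 1], [0, 0, 1, 2]]
A³ = [[0, 0, 2, 3], [0, 0, 1, 2], [2, 1, 0, 0], [3, 2, 0, 0]]
A⁴ = [[5, 3, 0, 0], [3, 2, 0, 0], [0, 0, 2, 3], [0, 0, 3, 5]]

3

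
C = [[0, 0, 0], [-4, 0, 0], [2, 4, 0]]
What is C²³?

[[0, 0, 0], [0, 0, 0], [0, 0, 0]]

C is strictly triangular, hence nilpotent: C³ = 0, so C²³ = 0.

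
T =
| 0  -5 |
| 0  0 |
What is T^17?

[[0, 0], [0, 0]]

T is strictly triangular, hence nilpotent: T^2 = 0, so T^17 = 0.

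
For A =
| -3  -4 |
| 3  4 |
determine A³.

[[-3, -4], [3, 4]]

A² = A (a projection; rank 1, trace 1), so A³ = A.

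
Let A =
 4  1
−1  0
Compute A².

[[15, 4], [−4, −1]]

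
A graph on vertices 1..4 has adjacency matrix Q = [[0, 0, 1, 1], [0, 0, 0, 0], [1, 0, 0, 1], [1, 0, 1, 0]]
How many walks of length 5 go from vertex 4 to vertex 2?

0

The number of length-5 walks from vertex 4 to vertex 2 is entry (4,2) of Q^5, where Q is the adjacency matrix.
Q^2 = [[2, 0, 1, 1], [0, 0, 0, 0], [1, 0, 2, 1], [1, 0, 1, 2]]
Q^3 = [[2, 0, 3, 3], [0, 0, 0, 0], [3, 0, 2, 3], [3, 0, 3, 2]]
Q^4 = [[6, 0, 5, 5], [0, 0, 0, 0], [5, 0, 6, 5], [5, 0, 5, 6]]
Q^5 = [[10, 0, 11, 11], [0, 0, 0, 0], [11, 0, 10, 11], [11, 0, 11, 10]]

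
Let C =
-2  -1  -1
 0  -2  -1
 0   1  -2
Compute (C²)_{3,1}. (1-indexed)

0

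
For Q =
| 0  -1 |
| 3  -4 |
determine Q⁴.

[[-39, 40], [-120, 121]]

Q² = [[-3, 4], [-12, 13]]
Q³ = [[12, -13], [39, -40]]
Q⁴ = [[-39, 40], [-120, 121]]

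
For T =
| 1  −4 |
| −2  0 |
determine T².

[[9, −4], [−2, 8]]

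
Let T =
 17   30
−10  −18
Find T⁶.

[[−1931, −3990], [1330, 2724]]

tr T = −1 and det T = −6, so the characteristic polynomial is λ² − (−1)λ + (−6) with roots 2 and −3.
Eigenvectors give P = [[2, 3], [−1, −2]] with P⁻¹ = [[2, 3], [−1, −2]], and T = P·diag(2, −3)·P⁻¹.
Then T⁶ = P·diag(64, 729)·P⁻¹ = [[128, 2187], [−64, −1458]] · [[2, 3], [−1, −2]] = [[−1931, −3990], [1330, 2724]].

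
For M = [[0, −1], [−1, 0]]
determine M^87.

[[0, −1], [−1, 0]]

M² = I (check: tr M = 0 and det M = −1), so M^87 = M since 87 is odd.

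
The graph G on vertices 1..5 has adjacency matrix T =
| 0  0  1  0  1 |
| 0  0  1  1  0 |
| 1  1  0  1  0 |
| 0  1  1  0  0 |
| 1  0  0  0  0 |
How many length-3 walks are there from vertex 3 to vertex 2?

The number of length-3 walks from vertex 3 to vertex 2 is entry (3,2) of T^3, where T is the adjacency matrix.
T^2 = [[2, 1, 0, 1, 0], [1, 2, 1, 1, 0], [0, 1, 3, 1, 1], [1, 1, 1, 2, 0], [0, 0, 1, 0, 1]]
T^3 = [[0, 1, 4, 1, 2], [1, 2, 4, 3, 1], [4, 4, 2, 4, 0], [1, 3, 4, 2, 1], [2, 1, 0, 1, 0]]

4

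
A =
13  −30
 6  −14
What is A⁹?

tr A = −1 and det A = −2, so the characteristic polynomial is λ² − (−1)λ + (−2) with roots −2 and 1.
Eigenvectors give P = [[2, 5], [1, 2]] with P⁻¹ = [[−2, 5], [1, −2]], and A = P·diag(−2, 1)·P⁻¹.
Then A⁹ = P·diag(−512, 1)·P⁻¹ = [[−1024, 5], [−512, 2]] · [[−2, 5], [1, −2]] = [[2053, −5130], [1026, −2564]].

[[2053, −5130], [1026, −2564]]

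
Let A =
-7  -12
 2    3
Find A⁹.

[[-59047, -118092], [19682, 39363]]

tr A = -4 and det A = 3, so the characteristic polynomial is λ² − (-4)λ + (3) with roots -1 and -3.
Eigenvectors give P = [[2, 3], [-1, -1]] with P⁻¹ = [[-1, -3], [1, 2]], and A = P·diag(-1, -3)·P⁻¹.
Then A⁹ = P·diag(-1, -19683)·P⁻¹ = [[-2, -59049], [1, 19683]] · [[-1, -3], [1, 2]] = [[-59047, -118092], [19682, 39363]].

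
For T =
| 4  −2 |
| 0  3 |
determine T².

[[16, −14], [0, 9]]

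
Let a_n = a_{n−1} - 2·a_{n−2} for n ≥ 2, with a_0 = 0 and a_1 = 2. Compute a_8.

-6

With companion matrix T = [[1, -2], [1, 0]], [a_n, a_{n−1}]ᵀ = T·[a_{n−1}, a_{n−2}]ᵀ, so [a_8, a_7]ᵀ = T⁷·[a_1, a_0]ᵀ.
T⁷ = [[-3, -14], [7, -10]], giving [a_8, a_7]ᵀ = [[-6], [14]].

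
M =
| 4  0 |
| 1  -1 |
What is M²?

[[16, 0], [3, 1]]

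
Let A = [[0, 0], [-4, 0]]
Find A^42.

A is strictly triangular, hence nilpotent: A^2 = 0, so A^42 = 0.

[[0, 0], [0, 0]]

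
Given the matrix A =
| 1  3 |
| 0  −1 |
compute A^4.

A^2 = [[1, 0], [0, 1]]
A^3 = [[1, 3], [0, −1]]
A^4 = [[1, 0], [0, 1]]

[[1, 0], [0, 1]]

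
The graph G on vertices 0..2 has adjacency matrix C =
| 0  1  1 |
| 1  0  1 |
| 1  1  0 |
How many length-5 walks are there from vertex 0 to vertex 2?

The number of length-5 walks from vertex 0 to vertex 2 is entry (0,2) of C⁵, where C is the adjacency matrix.
C² = [[2, 1, 1], [1, 2, 1], [1, 1, 2]]
C³ = [[2, 3, 3], [3, 2, 3], [3, 3, 2]]
C⁴ = [[6, 5, 5], [5, 6, 5], [5, 5, 6]]
C⁵ = [[10, 11, 11], [11, 10, 11], [11, 11, 10]]

11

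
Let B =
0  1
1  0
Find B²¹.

[[0, 1], [1, 0]]

B² = I (check: tr B = 0 and det B = -1), so B²¹ = B since 21 is odd.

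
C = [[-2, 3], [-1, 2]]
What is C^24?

C² = I (check: tr C = 0 and det C = -1), so C^24 = I since 24 is even.

[[1, 0], [0, 1]]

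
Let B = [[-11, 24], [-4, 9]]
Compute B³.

[[-83, 168], [-28, 57]]

tr B = -2 and det B = -3, so the characteristic polynomial is λ² − (-2)λ + (-3) with roots 1 and -3.
Eigenvectors give P = [[-2, 3], [-1, 1]] with P⁻¹ = [[1, -3], [1, -2]], and B = P·diag(1, -3)·P⁻¹.
Then B³ = P·diag(1, -27)·P⁻¹ = [[-2, -81], [-1, -27]] · [[1, -3], [1, -2]] = [[-83, 168], [-28, 57]].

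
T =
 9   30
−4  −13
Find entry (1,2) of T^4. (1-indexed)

−1200

tr T = −4 and det T = 3, so the characteristic polynomial is λ² − (−4)λ + (3) with roots −3 and −1.
Eigenvectors give P = [[−5, −3], [2, 1]] with P⁻¹ = [[1, 3], [−2, −5]], and T = P·diag(−3, −1)·P⁻¹.
Then T^4 = P·diag(81, 1)·P⁻¹ = [[−405, −3], [162, 1]] · [[1, 3], [−2, −5]] = [[−399, −1200], [160, 481]].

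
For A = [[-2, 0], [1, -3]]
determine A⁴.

tr A = -5 and det A = 6, so the characteristic polynomial is λ² − (-5)λ + (6) with roots -2 and -3.
Eigenvectors give P = [[1, 0], [1, -1]] with P⁻¹ = [[1, 0], [1, -1]], and A = P·diag(-2, -3)·P⁻¹.
Then A⁴ = P·diag(16, 81)·P⁻¹ = [[16, 0], [16, -81]] · [[1, 0], [1, -1]] = [[16, 0], [-65, 81]].

[[16, 0], [-65, 81]]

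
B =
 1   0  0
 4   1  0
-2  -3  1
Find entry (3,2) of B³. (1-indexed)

B = I + N where N = [[0, 0, 0], [4, 0, 0], [-2, -3, 0]] is strictly lower-triangular, so N³ = 0.
(I + N)³ = I + 3·N + 3·N² = [[1, 0, 0], [12, 1, 0], [-42, -9, 1]].

-9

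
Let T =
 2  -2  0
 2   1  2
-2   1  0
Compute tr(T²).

1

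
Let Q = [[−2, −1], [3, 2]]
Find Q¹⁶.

[[1, 0], [0, 1]]

Q² = I (check: tr Q = 0 and det Q = −1), so Q¹⁶ = I since 16 is even.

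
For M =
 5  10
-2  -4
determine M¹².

M² = M (a projection; rank 1, trace 1), so M¹² = M.

[[5, 10], [-2, -4]]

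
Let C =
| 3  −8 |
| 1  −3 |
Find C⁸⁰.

[[1, 0], [0, 1]]

C² = I (check: tr C = 0 and det C = −1), so C⁸⁰ = I since 80 is even.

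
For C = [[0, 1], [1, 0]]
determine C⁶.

C² = I (check: tr C = 0 and det C = -1), so C⁶ = I since 6 is even.

[[1, 0], [0, 1]]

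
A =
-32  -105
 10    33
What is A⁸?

[[-37574, -132405], [12610, 44391]]

tr A = 1 and det A = -6, so the characteristic polynomial is λ² − (1)λ + (-6) with roots -2 and 3.
Eigenvectors give P = [[-7, -3], [2, 1]] with P⁻¹ = [[-1, -3], [2, 7]], and A = P·diag(-2, 3)·P⁻¹.
Then A⁸ = P·diag(256, 6561)·P⁻¹ = [[-1792, -19683], [512, 6561]] · [[-1, -3], [2, 7]] = [[-37574, -132405], [12610, 44391]].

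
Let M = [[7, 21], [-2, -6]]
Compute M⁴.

M² = M (a projection; rank 1, trace 1), so M⁴ = M.

[[7, 21], [-2, -6]]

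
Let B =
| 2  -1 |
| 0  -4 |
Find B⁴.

B² = [[4, 2], [0, 16]]
B³ = [[8, -12], [0, -64]]
B⁴ = [[16, 40], [0, 256]]

[[16, 40], [0, 256]]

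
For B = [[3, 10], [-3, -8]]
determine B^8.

[[-31269, -63050], [18915, 38086]]

tr B = -5 and det B = 6, so the characteristic polynomial is λ² − (-5)λ + (6) with roots -3 and -2.
Eigenvectors give P = [[-5, -2], [3, 1]] with P⁻¹ = [[1, 2], [-3, -5]], and B = P·diag(-3, -2)·P⁻¹.
Then B^8 = P·diag(6561, 256)·P⁻¹ = [[-32805, -512], [19683, 256]] · [[1, 2], [-3, -5]] = [[-31269, -63050], [18915, 38086]].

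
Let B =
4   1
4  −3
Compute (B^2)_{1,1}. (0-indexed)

13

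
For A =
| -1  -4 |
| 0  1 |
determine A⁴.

[[1, 0], [0, 1]]

A² = I (check: tr A = 0 and det A = -1), so A⁴ = I since 4 is even.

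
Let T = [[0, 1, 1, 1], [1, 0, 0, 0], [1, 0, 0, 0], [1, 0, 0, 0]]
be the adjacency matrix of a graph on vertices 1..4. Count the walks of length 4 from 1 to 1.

9

The number of length-4 walks from vertex 1 to vertex 1 is entry (1,1) of T⁴, where T is the adjacency matrix.
T² = [[3, 0, 0, 0], [0, 1, 1, 1], [0, 1, 1, 1], [0, 1, 1, 1]]
T³ = [[0, 3, 3, 3], [3, 0, 0, 0], [3, 0, 0, 0], [3, 0, 0, 0]]
T⁴ = [[9, 0, 0, 0], [0, 3, 3, 3], [0, 3, 3, 3], [0, 3, 3, 3]]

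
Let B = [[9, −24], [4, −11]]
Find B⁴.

tr B = −2 and det B = −3, so the characteristic polynomial is λ² − (−2)λ + (−3) with roots −3 and 1.
Eigenvectors give P = [[−2, −3], [−1, −1]] with P⁻¹ = [[1, −3], [−1, 2]], and B = P·diag(−3, 1)·P⁻¹.
Then B⁴ = P·diag(81, 1)·P⁻¹ = [[−162, −3], [−81, −1]] · [[1, −3], [−1, 2]] = [[−159, 480], [−80, 241]].

[[−159, 480], [−80, 241]]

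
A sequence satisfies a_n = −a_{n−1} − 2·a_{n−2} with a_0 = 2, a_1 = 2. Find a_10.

90

With companion matrix T = [[−1, −2], [1, 0]], [a_n, a_{n−1}]ᵀ = T·[a_{n−1}, a_{n−2}]ᵀ, so [a_10, a_9]ᵀ = T⁹·[a_1, a_0]ᵀ.
T⁹ = [[11, 34], [−17, −6]], giving [a_10, a_9]ᵀ = [[90], [−46]].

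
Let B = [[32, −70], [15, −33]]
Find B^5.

[[1682, −3850], [825, −1893]]

tr B = −1 and det B = −6, so the characteristic polynomial is λ² − (−1)λ + (−6) with roots 2 and −3.
Eigenvectors give P = [[7, −2], [3, −1]] with P⁻¹ = [[1, −2], [3, −7]], and B = P·diag(2, −3)·P⁻¹.
Then B^5 = P·diag(32, −243)·P⁻¹ = [[224, 486], [96, 243]] · [[1, −2], [3, −7]] = [[1682, −3850], [825, −1893]].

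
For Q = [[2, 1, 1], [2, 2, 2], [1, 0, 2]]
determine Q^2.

[[7, 4, 6], [10, 6, 10], [4, 1, 5]]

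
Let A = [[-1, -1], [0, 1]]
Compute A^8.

A² = I (check: tr A = 0 and det A = -1), so A^8 = I since 8 is even.

[[1, 0], [0, 1]]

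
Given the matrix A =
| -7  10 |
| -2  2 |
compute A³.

tr A = -5 and det A = 6, so the characteristic polynomial is λ² − (-5)λ + (6) with roots -3 and -2.
Eigenvectors give P = [[-5, -2], [-2, -1]] with P⁻¹ = [[-1, 2], [2, -5]], and A = P·diag(-3, -2)·P⁻¹.
Then A³ = P·diag(-27, -8)·P⁻¹ = [[135, 16], [54, 8]] · [[-1, 2], [2, -5]] = [[-103, 190], [-38, 68]].

[[-103, 190], [-38, 68]]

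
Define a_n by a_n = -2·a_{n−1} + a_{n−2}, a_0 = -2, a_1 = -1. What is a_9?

With companion matrix Q = [[-2, 1], [1, 0]], [a_n, a_{n−1}]ᵀ = Q·[a_{n−1}, a_{n−2}]ᵀ, so [a_9, a_8]ᵀ = Q⁸·[a_1, a_0]ᵀ.
Q⁸ = [[985, -408], [-408, 169]], giving [a_9, a_8]ᵀ = [[-169], [70]].

-169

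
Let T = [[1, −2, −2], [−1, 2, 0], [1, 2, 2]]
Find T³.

T² = [[1, −10, −6], [−3, 6, 2], [1, 6, 2]]
T³ = [[5, −34, −14], [−7, 22, 10], [−3, 14, 2]]

[[5, −34, −14], [−7, 22, 10], [−3, 14, 2]]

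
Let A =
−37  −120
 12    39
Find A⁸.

[[−59039, −196800], [19680, 65601]]

tr A = 2 and det A = −3, so the characteristic polynomial is λ² − (2)λ + (−3) with roots −1 and 3.
Eigenvectors give P = [[10, −3], [−3, 1]] with P⁻¹ = [[1, 3], [3, 10]], and A = P·diag(−1, 3)·P⁻¹.
Then A⁸ = P·diag(1, 6561)·P⁻¹ = [[10, −19683], [−3, 6561]] · [[1, 3], [3, 10]] = [[−59039, −196800], [19680, 65601]].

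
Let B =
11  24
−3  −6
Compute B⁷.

[[18659, 49416], [−6177, −16344]]

tr B = 5 and det B = 6, so the characteristic polynomial is λ² − (5)λ + (6) with roots 2 and 3.
Eigenvectors give P = [[−8, −3], [3, 1]] with P⁻¹ = [[1, 3], [−3, −8]], and B = P·diag(2, 3)·P⁻¹.
Then B⁷ = P·diag(128, 2187)·P⁻¹ = [[−1024, −6561], [384, 2187]] · [[1, 3], [−3, −8]] = [[18659, 49416], [−6177, −16344]].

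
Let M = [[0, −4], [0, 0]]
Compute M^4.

M is strictly triangular, hence nilpotent: M^2 = 0, so M^4 = 0.

[[0, 0], [0, 0]]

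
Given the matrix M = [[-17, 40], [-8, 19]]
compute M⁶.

tr M = 2 and det M = -3, so the characteristic polynomial is λ² − (2)λ + (-3) with roots -1 and 3.
Eigenvectors give P = [[5, 2], [2, 1]] with P⁻¹ = [[1, -2], [-2, 5]], and M = P·diag(-1, 3)·P⁻¹.
Then M⁶ = P·diag(1, 729)·P⁻¹ = [[5, 1458], [2, 729]] · [[1, -2], [-2, 5]] = [[-2911, 7280], [-1456, 3641]].

[[-2911, 7280], [-1456, 3641]]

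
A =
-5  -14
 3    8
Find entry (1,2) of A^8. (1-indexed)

-3570

tr A = 3 and det A = 2, so the characteristic polynomial is λ² − (3)λ + (2) with roots 2 and 1.
Eigenvectors give P = [[-2, -7], [1, 3]] with P⁻¹ = [[3, 7], [-1, -2]], and A = P·diag(2, 1)·P⁻¹.
Then A^8 = P·diag(256, 1)·P⁻¹ = [[-512, -7], [256, 3]] · [[3, 7], [-1, -2]] = [[-1529, -3570], [765, 1786]].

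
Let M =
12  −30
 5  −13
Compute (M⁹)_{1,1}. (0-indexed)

−60073

tr M = −1 and det M = −6, so the characteristic polynomial is λ² − (−1)λ + (−6) with roots −3 and 2.
Eigenvectors give P = [[2, 3], [1, 1]] with P⁻¹ = [[−1, 3], [1, −2]], and M = P·diag(−3, 2)·P⁻¹.
Then M⁹ = P·diag(−19683, 512)·P⁻¹ = [[−39366, 1536], [−19683, 512]] · [[−1, 3], [1, −2]] = [[40902, −121170], [20195, −60073]].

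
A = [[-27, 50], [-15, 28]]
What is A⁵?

[[-1407, 2750], [-825, 1618]]

tr A = 1 and det A = -6, so the characteristic polynomial is λ² − (1)λ + (-6) with roots 3 and -2.
Eigenvectors give P = [[-5, 2], [-3, 1]] with P⁻¹ = [[1, -2], [3, -5]], and A = P·diag(3, -2)·P⁻¹.
Then A⁵ = P·diag(243, -32)·P⁻¹ = [[-1215, -64], [-729, -32]] · [[1, -2], [3, -5]] = [[-1407, 2750], [-825, 1618]].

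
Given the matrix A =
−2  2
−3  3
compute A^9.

[[−2, 2], [−3, 3]]

A² = A (a projection; rank 1, trace 1), so A^9 = A.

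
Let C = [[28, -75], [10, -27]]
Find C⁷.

[[13762, -34725], [4630, -11703]]

tr C = 1 and det C = -6, so the characteristic polynomial is λ² − (1)λ + (-6) with roots 3 and -2.
Eigenvectors give P = [[3, -5], [1, -2]] with P⁻¹ = [[2, -5], [1, -3]], and C = P·diag(3, -2)·P⁻¹.
Then C⁷ = P·diag(2187, -128)·P⁻¹ = [[6561, 640], [2187, 256]] · [[2, -5], [1, -3]] = [[13762, -34725], [4630, -11703]].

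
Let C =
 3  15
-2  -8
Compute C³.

tr C = -5 and det C = 6, so the characteristic polynomial is λ² − (-5)λ + (6) with roots -2 and -3.
Eigenvectors give P = [[3, 5], [-1, -2]] with P⁻¹ = [[2, 5], [-1, -3]], and C = P·diag(-2, -3)·P⁻¹.
Then C³ = P·diag(-8, -27)·P⁻¹ = [[-24, -135], [8, 54]] · [[2, 5], [-1, -3]] = [[87, 285], [-38, -122]].

[[87, 285], [-38, -122]]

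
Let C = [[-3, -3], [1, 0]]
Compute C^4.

C^2 = [[6, 9], [-3, -3]]
C^3 = [[-9, -18], [6, 9]]
C^4 = [[9, 27], [-9, -18]]

[[9, 27], [-9, -18]]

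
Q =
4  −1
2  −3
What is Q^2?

[[14, −1], [2, 7]]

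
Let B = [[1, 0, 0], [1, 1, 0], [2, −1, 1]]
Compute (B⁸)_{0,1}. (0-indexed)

B = I + N where N = [[0, 0, 0], [1, 0, 0], [2, −1, 0]] is strictly lower-triangular, so N³ = 0.
(I + N)⁸ = I + 8·N + 28·N² = [[1, 0, 0], [8, 1, 0], [−12, −8, 1]].

0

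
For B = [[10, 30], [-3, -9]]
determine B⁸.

B² = B (a projection; rank 1, trace 1), so B⁸ = B.

[[10, 30], [-3, -9]]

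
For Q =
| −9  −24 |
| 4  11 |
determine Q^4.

tr Q = 2 and det Q = −3, so the characteristic polynomial is λ² − (2)λ + (−3) with roots 3 and −1.
Eigenvectors give P = [[−2, −3], [1, 1]] with P⁻¹ = [[1, 3], [−1, −2]], and Q = P·diag(3, −1)·P⁻¹.
Then Q^4 = P·diag(81, 1)·P⁻¹ = [[−162, −3], [81, 1]] · [[1, 3], [−1, −2]] = [[−159, −480], [80, 241]].

[[−159, −480], [80, 241]]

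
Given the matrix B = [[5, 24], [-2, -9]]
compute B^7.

[[6557, 26232], [-2186, -8745]]

tr B = -4 and det B = 3, so the characteristic polynomial is λ² − (-4)λ + (3) with roots -3 and -1.
Eigenvectors give P = [[-3, 4], [1, -1]] with P⁻¹ = [[1, 4], [1, 3]], and B = P·diag(-3, -1)·P⁻¹.
Then B^7 = P·diag(-2187, -1)·P⁻¹ = [[6561, -4], [-2187, 1]] · [[1, 4], [1, 3]] = [[6557, 26232], [-2186, -8745]].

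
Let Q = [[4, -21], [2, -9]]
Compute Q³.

tr Q = -5 and det Q = 6, so the characteristic polynomial is λ² − (-5)λ + (6) with roots -3 and -2.
Eigenvectors give P = [[3, -7], [1, -2]] with P⁻¹ = [[-2, 7], [-1, 3]], and Q = P·diag(-3, -2)·P⁻¹.
Then Q³ = P·diag(-27, -8)·P⁻¹ = [[-81, 56], [-27, 16]] · [[-2, 7], [-1, 3]] = [[106, -399], [38, -141]].

[[106, -399], [38, -141]]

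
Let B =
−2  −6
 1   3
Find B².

B² = B (a projection; rank 1, trace 1), so B² = B.

[[−2, −6], [1, 3]]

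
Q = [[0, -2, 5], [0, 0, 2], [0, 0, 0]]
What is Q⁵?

[[0, 0, 0], [0, 0, 0], [0, 0, 0]]

Q is strictly triangular, hence nilpotent: Q³ = 0, so Q⁵ = 0.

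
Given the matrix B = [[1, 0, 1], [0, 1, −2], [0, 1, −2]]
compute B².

[[1, 1, −1], [0, −1, 2], [0, −1, 2]]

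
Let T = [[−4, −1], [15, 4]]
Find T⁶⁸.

T² = I (check: tr T = 0 and det T = −1), so T⁶⁸ = I since 68 is even.

[[1, 0], [0, 1]]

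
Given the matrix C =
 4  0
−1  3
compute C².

[[16, 0], [−7, 9]]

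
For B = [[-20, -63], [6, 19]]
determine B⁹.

tr B = -1 and det B = -2, so the characteristic polynomial is λ² − (-1)λ + (-2) with roots 1 and -2.
Eigenvectors give P = [[-3, 7], [1, -2]] with P⁻¹ = [[2, 7], [1, 3]], and B = P·diag(1, -2)·P⁻¹.
Then B⁹ = P·diag(1, -512)·P⁻¹ = [[-3, -3584], [1, 1024]] · [[2, 7], [1, 3]] = [[-3590, -10773], [1026, 3079]].

[[-3590, -10773], [1026, 3079]]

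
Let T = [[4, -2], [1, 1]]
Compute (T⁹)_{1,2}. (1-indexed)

tr T = 5 and det T = 6, so the characteristic polynomial is λ² − (5)λ + (6) with roots 3 and 2.
Eigenvectors give P = [[-2, 1], [-1, 1]] with P⁻¹ = [[-1, 1], [-1, 2]], and T = P·diag(3, 2)·P⁻¹.
Then T⁹ = P·diag(19683, 512)·P⁻¹ = [[-39366, 512], [-19683, 512]] · [[-1, 1], [-1, 2]] = [[38854, -38342], [19171, -18659]].

-38342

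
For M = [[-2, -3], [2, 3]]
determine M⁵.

M² = M (a projection; rank 1, trace 1), so M⁵ = M.

[[-2, -3], [2, 3]]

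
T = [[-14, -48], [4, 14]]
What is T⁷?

[[-896, -3072], [256, 896]]

tr T = 0 and det T = -4, so the characteristic polynomial is λ² − (0)λ + (-4) with roots 2 and -2.
Eigenvectors give P = [[3, -4], [-1, 1]] with P⁻¹ = [[-1, -4], [-1, -3]], and T = P·diag(2, -2)·P⁻¹.
Then T⁷ = P·diag(128, -128)·P⁻¹ = [[384, 512], [-128, -128]] · [[-1, -4], [-1, -3]] = [[-896, -3072], [256, 896]].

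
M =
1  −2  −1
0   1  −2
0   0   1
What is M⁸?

[[1, −16, 104], [0, 1, −16], [0, 0, 1]]

M = I + N where N = [[0, −2, −1], [0, 0, −2], [0, 0, 0]] is strictly upper-triangular, so N³ = 0.
(I + N)⁸ = I + 8·N + 28·N² = [[1, −16, 104], [0, 1, −16], [0, 0, 1]].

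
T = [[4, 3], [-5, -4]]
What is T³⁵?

[[4, 3], [-5, -4]]

T² = I (check: tr T = 0 and det T = -1), so T³⁵ = T since 35 is odd.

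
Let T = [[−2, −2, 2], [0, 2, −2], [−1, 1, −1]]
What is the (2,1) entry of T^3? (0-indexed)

T^2 = [[2, 2, −2], [2, 2, −2], [3, 3, −3]]
T^3 = [[−2, −2, 2], [−2, −2, 2], [−3, −3, 3]]

−3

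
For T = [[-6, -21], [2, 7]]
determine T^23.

[[-6, -21], [2, 7]]

T² = T (a projection; rank 1, trace 1), so T^23 = T.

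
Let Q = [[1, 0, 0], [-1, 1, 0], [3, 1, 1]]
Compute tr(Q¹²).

3

Q = I + N where N = [[0, 0, 0], [-1, 0, 0], [3, 1, 0]] is strictly lower-triangular, so N³ = 0.
(I + N)¹² = I + 12·N + 66·N² = [[1, 0, 0], [-12, 1, 0], [-30, 12, 1]].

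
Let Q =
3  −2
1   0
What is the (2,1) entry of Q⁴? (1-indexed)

tr Q = 3 and det Q = 2, so the characteristic polynomial is λ² − (3)λ + (2) with roots 2 and 1.
Eigenvectors give P = [[2, 1], [1, 1]] with P⁻¹ = [[1, −1], [−1, 2]], and Q = P·diag(2, 1)·P⁻¹.
Then Q⁴ = P·diag(16, 1)·P⁻¹ = [[32, 1], [16, 1]] · [[1, −1], [−1, 2]] = [[31, −30], [15, −14]].

15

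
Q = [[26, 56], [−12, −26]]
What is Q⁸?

tr Q = 0 and det Q = −4, so the characteristic polynomial is λ² − (0)λ + (−4) with roots −2 and 2.
Eigenvectors give P = [[−2, 7], [1, −3]] with P⁻¹ = [[3, 7], [1, 2]], and Q = P·diag(−2, 2)·P⁻¹.
Then Q⁸ = P·diag(256, 256)·P⁻¹ = [[−512, 1792], [256, −768]] · [[3, 7], [1, 2]] = [[256, 0], [0, 256]].

[[256, 0], [0, 256]]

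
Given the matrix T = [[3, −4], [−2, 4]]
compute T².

[[17, −28], [−14, 24]]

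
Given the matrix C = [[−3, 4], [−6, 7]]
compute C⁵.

tr C = 4 and det C = 3, so the characteristic polynomial is λ² − (4)λ + (3) with roots 3 and 1.
Eigenvectors give P = [[2, 1], [3, 1]] with P⁻¹ = [[−1, 1], [3, −2]], and C = P·diag(3, 1)·P⁻¹.
Then C⁵ = P·diag(243, 1)·P⁻¹ = [[486, 1], [729, 1]] · [[−1, 1], [3, −2]] = [[−483, 484], [−726, 727]].

[[−483, 484], [−726, 727]]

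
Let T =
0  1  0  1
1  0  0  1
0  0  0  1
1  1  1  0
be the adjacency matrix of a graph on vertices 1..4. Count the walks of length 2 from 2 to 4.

1

The number of length-2 walks from vertex 2 to vertex 4 is entry (2,4) of T², where T is the adjacency matrix.
T² = [[2, 1, 1, 1], [1, 2, 1, 1], [1, 1, 1, 0], [1, 1, 0, 3]]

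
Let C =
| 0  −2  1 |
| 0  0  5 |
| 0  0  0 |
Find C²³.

C is strictly triangular, hence nilpotent: C³ = 0, so C²³ = 0.

[[0, 0, 0], [0, 0, 0], [0, 0, 0]]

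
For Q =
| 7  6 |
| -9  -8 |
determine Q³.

[[19, 18], [-27, -26]]

tr Q = -1 and det Q = -2, so the characteristic polynomial is λ² − (-1)λ + (-2) with roots 1 and -2.
Eigenvectors give P = [[1, 2], [-1, -3]] with P⁻¹ = [[3, 2], [-1, -1]], and Q = P·diag(1, -2)·P⁻¹.
Then Q³ = P·diag(1, -8)·P⁻¹ = [[1, -16], [-1, 24]] · [[3, 2], [-1, -1]] = [[19, 18], [-27, -26]].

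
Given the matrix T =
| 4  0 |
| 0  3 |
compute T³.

[[64, 0], [0, 27]]

T² = [[16, 0], [0, 9]]
T³ = [[64, 0], [0, 27]]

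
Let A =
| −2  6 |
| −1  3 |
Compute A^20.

[[−2, 6], [−1, 3]]

A² = A (a projection; rank 1, trace 1), so A^20 = A.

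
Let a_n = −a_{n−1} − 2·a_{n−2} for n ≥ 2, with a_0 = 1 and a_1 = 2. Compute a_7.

With companion matrix T = [[−1, −2], [1, 0]], [a_n, a_{n−1}]ᵀ = T·[a_{n−1}, a_{n−2}]ᵀ, so [a_7, a_6]ᵀ = T⁶·[a_1, a_0]ᵀ.
T⁶ = [[7, 10], [−5, 2]], giving [a_7, a_6]ᵀ = [[24], [−8]].

24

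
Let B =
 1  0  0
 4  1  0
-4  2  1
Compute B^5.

[[1, 0, 0], [20, 1, 0], [60, 10, 1]]

B = I + N where N = [[0, 0, 0], [4, 0, 0], [-4, 2, 0]] is strictly lower-triangular, so N^3 = 0.
(I + N)^5 = I + 5·N + 10·N^2 = [[1, 0, 0], [20, 1, 0], [60, 10, 1]].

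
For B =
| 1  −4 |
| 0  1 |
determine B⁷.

[[1, −28], [0, 1]]

B = I + N where N = [[0, −4], [0, 0]] is strictly upper-triangular, so N² = 0.
(I + N)⁷ = I + 7·N = [[1, −28], [0, 1]].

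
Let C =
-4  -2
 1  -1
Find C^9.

[[-38854, -38342], [19171, 18659]]

tr C = -5 and det C = 6, so the characteristic polynomial is λ² − (-5)λ + (6) with roots -2 and -3.
Eigenvectors give P = [[-1, -2], [1, 1]] with P⁻¹ = [[1, 2], [-1, -1]], and C = P·diag(-2, -3)·P⁻¹.
Then C^9 = P·diag(-512, -19683)·P⁻¹ = [[512, 39366], [-512, -19683]] · [[1, 2], [-1, -1]] = [[-38854, -38342], [19171, 18659]].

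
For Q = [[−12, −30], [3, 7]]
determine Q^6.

tr Q = −5 and det Q = 6, so the characteristic polynomial is λ² − (−5)λ + (6) with roots −3 and −2.
Eigenvectors give P = [[10, −3], [−3, 1]] with P⁻¹ = [[1, 3], [3, 10]], and Q = P·diag(−3, −2)·P⁻¹.
Then Q^6 = P·diag(729, 64)·P⁻¹ = [[7290, −192], [−2187, 64]] · [[1, 3], [3, 10]] = [[6714, 19950], [−1995, −5921]].

[[6714, 19950], [−1995, −5921]]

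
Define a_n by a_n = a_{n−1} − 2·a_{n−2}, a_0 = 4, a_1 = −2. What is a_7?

With companion matrix M = [[1, −2], [1, 0]], [a_n, a_{n−1}]ᵀ = M·[a_{n−1}, a_{n−2}]ᵀ, so [a_7, a_6]ᵀ = M⁶·[a_1, a_0]ᵀ.
M⁶ = [[7, −10], [5, 2]], giving [a_7, a_6]ᵀ = [[−54], [−2]].

−54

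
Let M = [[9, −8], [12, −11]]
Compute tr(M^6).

730

tr M = −2 and det M = −3, so the characteristic polynomial is λ² − (−2)λ + (−3) with roots 1 and −3.
Eigenvectors give P = [[1, −2], [1, −3]] with P⁻¹ = [[3, −2], [1, −1]], and M = P·diag(1, −3)·P⁻¹.
Then M^6 = P·diag(1, 729)·P⁻¹ = [[1, −1458], [1, −2187]] · [[3, −2], [1, −1]] = [[−1455, 1456], [−2184, 2185]].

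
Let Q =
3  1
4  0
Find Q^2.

[[13, 3], [12, 4]]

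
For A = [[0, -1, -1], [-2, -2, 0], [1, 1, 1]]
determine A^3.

A^2 = [[1, 1, -1], [4, 6, 2], [-1, -2, 0]]
A^3 = [[-3, -4, -2], [-10, -14, -2], [4, 5, 1]]

[[-3, -4, -2], [-10, -14, -2], [4, 5, 1]]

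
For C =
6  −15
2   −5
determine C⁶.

C² = C (a projection; rank 1, trace 1), so C⁶ = C.

[[6, −15], [2, −5]]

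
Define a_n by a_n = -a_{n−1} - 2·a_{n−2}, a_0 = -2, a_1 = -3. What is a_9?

With companion matrix C = [[-1, -2], [1, 0]], [a_n, a_{n−1}]ᵀ = C·[a_{n−1}, a_{n−2}]ᵀ, so [a_9, a_8]ᵀ = C⁸·[a_1, a_0]ᵀ.
C⁸ = [[-17, -6], [3, -14]], giving [a_9, a_8]ᵀ = [[63], [19]].

63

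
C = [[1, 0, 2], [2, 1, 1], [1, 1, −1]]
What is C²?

[[3, 2, 0], [5, 2, 4], [2, 0, 4]]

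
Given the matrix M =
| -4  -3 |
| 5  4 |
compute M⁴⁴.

[[1, 0], [0, 1]]

M² = I (check: tr M = 0 and det M = -1), so M⁴⁴ = I since 44 is even.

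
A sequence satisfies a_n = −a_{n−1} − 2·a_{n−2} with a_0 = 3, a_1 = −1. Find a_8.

With companion matrix B = [[−1, −2], [1, 0]], [a_n, a_{n−1}]ᵀ = B·[a_{n−1}, a_{n−2}]ᵀ, so [a_8, a_7]ᵀ = B^7·[a_1, a_0]ᵀ.
B^7 = [[3, −14], [7, 10]], giving [a_8, a_7]ᵀ = [[−45], [23]].

−45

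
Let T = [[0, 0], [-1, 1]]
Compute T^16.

[[0, 0], [-1, 1]]

T² = T (a projection; rank 1, trace 1), so T^16 = T.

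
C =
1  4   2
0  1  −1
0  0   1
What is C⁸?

C = I + N where N = [[0, 4, 2], [0, 0, −1], [0, 0, 0]] is strictly upper-triangular, so N³ = 0.
(I + N)⁸ = I + 8·N + 28·N² = [[1, 32, −96], [0, 1, −8], [0, 0, 1]].

[[1, 32, −96], [0, 1, −8], [0, 0, 1]]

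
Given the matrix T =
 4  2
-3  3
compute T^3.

T^2 = [[10, 14], [-21, 3]]
T^3 = [[-2, 62], [-93, -33]]

[[-2, 62], [-93, -33]]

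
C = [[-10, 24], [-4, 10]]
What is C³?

tr C = 0 and det C = -4, so the characteristic polynomial is λ² − (0)λ + (-4) with roots 2 and -2.
Eigenvectors give P = [[-2, 3], [-1, 1]] with P⁻¹ = [[1, -3], [1, -2]], and C = P·diag(2, -2)·P⁻¹.
Then C³ = P·diag(8, -8)·P⁻¹ = [[-16, -24], [-8, -8]] · [[1, -3], [1, -2]] = [[-40, 96], [-16, 40]].

[[-40, 96], [-16, 40]]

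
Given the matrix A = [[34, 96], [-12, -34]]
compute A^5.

[[544, 1536], [-192, -544]]

tr A = 0 and det A = -4, so the characteristic polynomial is λ² − (0)λ + (-4) with roots -2 and 2.
Eigenvectors give P = [[-8, -3], [3, 1]] with P⁻¹ = [[1, 3], [-3, -8]], and A = P·diag(-2, 2)·P⁻¹.
Then A^5 = P·diag(-32, 32)·P⁻¹ = [[256, -96], [-96, 32]] · [[1, 3], [-3, -8]] = [[544, 1536], [-192, -544]].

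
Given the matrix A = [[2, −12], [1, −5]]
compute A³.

tr A = −3 and det A = 2, so the characteristic polynomial is λ² − (−3)λ + (2) with roots −2 and −1.
Eigenvectors give P = [[−3, −4], [−1, −1]] with P⁻¹ = [[1, −4], [−1, 3]], and A = P·diag(−2, −1)·P⁻¹.
Then A³ = P·diag(−8, −1)·P⁻¹ = [[24, 4], [8, 1]] · [[1, −4], [−1, 3]] = [[20, −84], [7, −29]].

[[20, −84], [7, −29]]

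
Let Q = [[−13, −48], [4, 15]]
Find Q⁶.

[[−2183, −8736], [728, 2913]]

tr Q = 2 and det Q = −3, so the characteristic polynomial is λ² − (2)λ + (−3) with roots 3 and −1.
Eigenvectors give P = [[−3, 4], [1, −1]] with P⁻¹ = [[1, 4], [1, 3]], and Q = P·diag(3, −1)·P⁻¹.
Then Q⁶ = P·diag(729, 1)·P⁻¹ = [[−2187, 4], [729, −1]] · [[1, 4], [1, 3]] = [[−2183, −8736], [728, 2913]].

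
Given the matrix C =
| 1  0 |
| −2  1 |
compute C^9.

C = I + N where N = [[0, 0], [−2, 0]] is strictly lower-triangular, so N^2 = 0.
(I + N)^9 = I + 9·N = [[1, 0], [−18, 1]].

[[1, 0], [−18, 1]]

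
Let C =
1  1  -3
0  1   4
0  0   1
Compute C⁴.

[[1, 4, 12], [0, 1, 16], [0, 0, 1]]

C = I + N where N = [[0, 1, -3], [0, 0, 4], [0, 0, 0]] is strictly upper-triangular, so N³ = 0.
(I + N)⁴ = I + 4·N + 6·N² = [[1, 4, 12], [0, 1, 16], [0, 0, 1]].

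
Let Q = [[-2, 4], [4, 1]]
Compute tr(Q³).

-55

Q² = [[20, -4], [-4, 17]]
Q³ = [[-56, 76], [76, 1]]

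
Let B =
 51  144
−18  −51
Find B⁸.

[[6561, 0], [0, 6561]]

tr B = 0 and det B = −9, so the characteristic polynomial is λ² − (0)λ + (−9) with roots −3 and 3.
Eigenvectors give P = [[−8, −3], [3, 1]] with P⁻¹ = [[1, 3], [−3, −8]], and B = P·diag(−3, 3)·P⁻¹.
Then B⁸ = P·diag(6561, 6561)·P⁻¹ = [[−52488, −19683], [19683, 6561]] · [[1, 3], [−3, −8]] = [[6561, 0], [0, 6561]].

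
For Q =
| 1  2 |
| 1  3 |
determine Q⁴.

Q² = [[3, 8], [4, 11]]
Q³ = [[11, 30], [15, 41]]
Q⁴ = [[41, 112], [56, 153]]

[[41, 112], [56, 153]]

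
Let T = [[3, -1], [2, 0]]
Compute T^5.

[[63, -31], [62, -30]]

tr T = 3 and det T = 2, so the characteristic polynomial is λ² − (3)λ + (2) with roots 2 and 1.
Eigenvectors give P = [[1, -1], [1, -2]] with P⁻¹ = [[2, -1], [1, -1]], and T = P·diag(2, 1)·P⁻¹.
Then T^5 = P·diag(32, 1)·P⁻¹ = [[32, -1], [32, -2]] · [[2, -1], [1, -1]] = [[63, -31], [62, -30]].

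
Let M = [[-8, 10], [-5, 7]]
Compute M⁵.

[[-518, 550], [-275, 307]]

tr M = -1 and det M = -6, so the characteristic polynomial is λ² − (-1)λ + (-6) with roots 2 and -3.
Eigenvectors give P = [[1, 2], [1, 1]] with P⁻¹ = [[-1, 2], [1, -1]], and M = P·diag(2, -3)·P⁻¹.
Then M⁵ = P·diag(32, -243)·P⁻¹ = [[32, -486], [32, -243]] · [[-1, 2], [1, -1]] = [[-518, 550], [-275, 307]].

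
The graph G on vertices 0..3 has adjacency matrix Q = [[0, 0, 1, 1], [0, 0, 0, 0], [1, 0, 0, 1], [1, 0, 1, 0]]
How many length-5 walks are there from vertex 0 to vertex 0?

10

The number of length-5 walks from vertex 0 to vertex 0 is entry (0,0) of Q⁵, where Q is the adjacency matrix.
Q² = [[2, 0, 1, 1], [0, 0, 0, 0], [1, 0, 2, 1], [1, 0, 1, 2]]
Q³ = [[2, 0, 3, 3], [0, 0, 0, 0], [3, 0, 2, 3], [3, 0, 3, 2]]
Q⁴ = [[6, 0, 5, 5], [0, 0, 0, 0], [5, 0, 6, 5], [5, 0, 5, 6]]
Q⁵ = [[10, 0, 11, 11], [0, 0, 0, 0], [11, 0, 10, 11], [11, 0, 11, 10]]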